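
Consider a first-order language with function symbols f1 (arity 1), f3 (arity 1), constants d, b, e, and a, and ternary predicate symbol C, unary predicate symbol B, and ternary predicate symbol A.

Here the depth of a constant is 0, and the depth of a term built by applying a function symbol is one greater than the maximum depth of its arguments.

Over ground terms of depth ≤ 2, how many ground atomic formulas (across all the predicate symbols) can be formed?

43932

First count ground terms of depth ≤ 2.
If N_k denotes the number of depth-≤k ground terms, the 4 constants give N_0 = 4, and each function symbol of arity r contributes N_{k-1}^r new terms at level k: N_k = 4 + N_{k-1} + N_{k-1}.
N_0 = 4
N_1 = 4 + 4 + 4 = 12
N_2 = 4 + 12 + 12 = 28
So |H| = 28.
Each predicate of arity r yields |H|^r ground atoms (one per choice of an r-tuple from H):
  C: 28^3 = 21952;  B: 28;  A: 28^3 = 21952
Total ground atoms: 21952 + 28 + 21952 = 43932.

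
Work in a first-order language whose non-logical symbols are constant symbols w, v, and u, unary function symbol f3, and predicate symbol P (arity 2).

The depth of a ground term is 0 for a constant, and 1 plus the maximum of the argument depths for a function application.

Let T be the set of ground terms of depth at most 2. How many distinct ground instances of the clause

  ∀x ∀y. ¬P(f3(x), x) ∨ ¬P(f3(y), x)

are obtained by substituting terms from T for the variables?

Ground terms of depth ≤ 2:
  Count level by level. With function symbols f3/1, the terms of depth ≤ k are the 3 constants together with each function applied to depth-≤(k−1) tuples, so N_k = 3 + N_{k-1}.
  N_0 = 3
  N_1 = 3 + 3 = 6
  N_2 = 3 + 6 = 9
  Explicitly: w, v, u, f3(w), f3(v), f3(u), f3(f3(w)), f3(f3(v)), f3(f3(u)).
So there are 9 ground terms available for substitution.
There are 2 variables to instantiate (x, y), each occurring in at least one literal, so different choices give different ground instances.
Number of ground instances = 9^2 = 81.

81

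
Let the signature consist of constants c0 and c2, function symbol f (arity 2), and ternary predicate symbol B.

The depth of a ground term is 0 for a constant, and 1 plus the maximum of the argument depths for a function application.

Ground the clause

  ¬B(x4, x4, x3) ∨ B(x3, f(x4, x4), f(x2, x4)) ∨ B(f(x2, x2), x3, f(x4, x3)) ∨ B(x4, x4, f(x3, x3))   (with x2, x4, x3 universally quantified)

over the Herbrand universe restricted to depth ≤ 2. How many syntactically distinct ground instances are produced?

Ground terms of depth ≤ 2:
  If N_k denotes the number of depth-≤k ground terms, the 2 constants give N_0 = 2, and each function symbol of arity r contributes N_{k-1}^r new terms at level k: N_k = 2 + N_{k-1}^2.
  N_0 = 2
  N_1 = 2 + 2^2 = 6
  N_2 = 2 + 6^2 = 38
So there are 38 ground terms available for substitution.
The clause has 3 distinct variables (x2, x4, x3), each appearing in the body. In the free term algebra distinct substitutions yield syntactically distinct ground instances.
Number of ground instances = 38^3 = 54872.

54872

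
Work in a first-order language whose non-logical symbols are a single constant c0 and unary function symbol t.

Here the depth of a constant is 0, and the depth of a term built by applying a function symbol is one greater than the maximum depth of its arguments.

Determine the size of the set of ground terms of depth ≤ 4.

If N_k denotes the number of depth-≤k ground terms, the 1 constant gives N_0 = 1, and each function symbol of arity r contributes N_{k-1}^r new terms at level k: N_k = 1 + N_{k-1}.
N_0 = 1
N_1 = 1 + 1 = 2
N_2 = 1 + 2 = 3
N_3 = 1 + 3 = 4
N_4 = 1 + 4 = 5

5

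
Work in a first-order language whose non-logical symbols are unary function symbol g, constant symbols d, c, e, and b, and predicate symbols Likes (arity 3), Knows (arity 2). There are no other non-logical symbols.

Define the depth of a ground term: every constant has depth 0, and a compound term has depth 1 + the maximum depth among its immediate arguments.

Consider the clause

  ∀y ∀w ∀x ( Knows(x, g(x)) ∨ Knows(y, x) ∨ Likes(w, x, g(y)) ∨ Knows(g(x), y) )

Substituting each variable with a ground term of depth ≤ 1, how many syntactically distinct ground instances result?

512

Ground terms of depth ≤ 1:
  Count level by level. With function symbols g/1, the terms of depth ≤ k are the 4 constants together with each function applied to depth-≤(k−1) tuples, so N_k = 4 + N_{k-1}.
  N_0 = 4
  N_1 = 4 + 4 = 8
  Explicitly: d, c, e, b, g(d), g(c), g(e), g(b).
So there are 8 ground terms available for substitution.
The body mentions every one of the 3 quantified variables; since ground terms form a free algebra, no two substitutions collapse to the same formula.
Number of ground instances = 8^3 = 512.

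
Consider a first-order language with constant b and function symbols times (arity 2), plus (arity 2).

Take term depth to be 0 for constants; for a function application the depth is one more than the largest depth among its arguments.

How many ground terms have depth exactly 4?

1044736

If N_k denotes the number of depth-≤k ground terms, the 1 constant gives N_0 = 1, and each function symbol of arity r contributes N_{k-1}^r new terms at level k: N_k = 1 + N_{k-1}^2 + N_{k-1}^2.
N_0 = 1
N_1 = 1 + 1^2 + 1^2 = 3
N_2 = 1 + 3^2 + 3^2 = 19
N_3 = 1 + 19^2 + 19^2 = 723
N_4 = 1 + 723^2 + 723^2 = 1045459
Terms of depth exactly 4: N_4 − N_3 = 1045459 − 723 = 1044736.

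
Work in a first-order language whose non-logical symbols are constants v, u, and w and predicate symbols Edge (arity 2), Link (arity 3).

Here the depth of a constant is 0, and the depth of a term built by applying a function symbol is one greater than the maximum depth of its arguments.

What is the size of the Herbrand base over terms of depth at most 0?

36

First count ground terms of depth ≤ 0.
With no function symbols every ground term is a constant, so there are exactly 3 ground terms at every depth bound.
N_0 = 3
So |H| = 3.
Each predicate of arity r yields |H|^r ground atoms (one per choice of an r-tuple from H):
  Edge: 3^2 = 9;  Link: 3^3 = 27
Total ground atoms: 9 + 27 = 36.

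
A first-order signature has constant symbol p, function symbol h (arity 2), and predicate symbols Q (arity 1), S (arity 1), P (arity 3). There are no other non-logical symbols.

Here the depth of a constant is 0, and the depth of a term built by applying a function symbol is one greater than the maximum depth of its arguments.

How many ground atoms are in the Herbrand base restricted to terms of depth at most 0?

First count ground terms of depth ≤ 0.
Let N_k count ground terms of depth at most k. Each non-constant term of depth ≤ k is some function symbol applied to depth-≤(k−1) arguments, giving N_k = 1 + N_{k-1}^2.
N_0 = 1
So |H| = 1.
Each predicate of arity r yields |H|^r ground atoms (one per choice of an r-tuple from H):
  Q: 1;  S: 1;  P: 1^3 = 1
Total ground atoms: 1 + 1 + 1 = 3.

3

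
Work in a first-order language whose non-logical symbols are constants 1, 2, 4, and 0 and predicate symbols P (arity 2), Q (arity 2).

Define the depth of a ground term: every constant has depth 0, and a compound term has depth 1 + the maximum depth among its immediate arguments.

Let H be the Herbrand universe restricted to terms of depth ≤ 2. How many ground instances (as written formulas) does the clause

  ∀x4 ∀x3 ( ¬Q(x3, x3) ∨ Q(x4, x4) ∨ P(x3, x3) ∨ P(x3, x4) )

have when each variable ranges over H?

16

Ground terms of depth ≤ 2:
  With no function symbols every ground term is a constant, so there are exactly 4 ground terms at every depth bound.
  N_0 = 4
  N_1 = 4
  N_2 = 4
So there are 4 ground terms available for substitution.
The body mentions every one of the 2 quantified variables; since ground terms form a free algebra, no two substitutions collapse to the same formula.
Number of ground instances = 4^2 = 16.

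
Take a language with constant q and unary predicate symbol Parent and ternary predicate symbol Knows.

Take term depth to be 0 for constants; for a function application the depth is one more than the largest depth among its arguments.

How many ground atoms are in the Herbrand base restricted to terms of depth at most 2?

2

First count ground terms of depth ≤ 2.
With no function symbols every ground term is a constant, so there is exactly 1 ground term at every depth bound.
N_0 = 1
N_1 = 1
N_2 = 1
So |H| = 1.
A ground atom is a predicate applied to a tuple of terms from H, so the count is the sum over predicates of |H|^arity:
  Parent: 1;  Knows: 1^3 = 1
Total ground atoms: 1 + 1 = 2.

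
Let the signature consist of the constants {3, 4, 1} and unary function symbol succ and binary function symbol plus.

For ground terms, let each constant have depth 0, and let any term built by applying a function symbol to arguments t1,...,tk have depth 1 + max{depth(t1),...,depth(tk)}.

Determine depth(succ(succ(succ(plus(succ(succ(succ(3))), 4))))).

7

depth(succ(3)) = 1 + depth(3) = 1 + 0 = 1
depth(succ(succ(3))) = 1 + depth(succ(3)) = 1 + 1 = 2
depth(succ(succ(succ(3)))) = 1 + depth(succ(succ(3))) = 1 + 2 = 3
depth(plus(succ(succ(succ(3))), 4)) = 1 + max(3, 0) = 4
depth(succ(plus(succ(succ(succ(3))), 4))) = 1 + depth(plus(succ(succ(succ(3))), 4)) = 1 + 4 = 5
depth(succ(succ(plus(succ(succ(succ(3))), 4)))) = 1 + depth(succ(plus(succ(succ(succ(3))), 4))) = 1 + 5 = 6
depth(succ(succ(succ(plus(succ(succ(succ(3))), 4))))) = 1 + depth(succ(succ(plus(succ(succ(succ(3))), 4)))) = 1 + 6 = 7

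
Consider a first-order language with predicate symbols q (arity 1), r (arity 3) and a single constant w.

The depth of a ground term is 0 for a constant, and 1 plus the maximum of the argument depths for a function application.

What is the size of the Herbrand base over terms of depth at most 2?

2

First count ground terms of depth ≤ 2.
With no function symbols every ground term is a constant, so there is exactly 1 ground term at every depth bound.
N_0 = 1
N_1 = 1
N_2 = 1
Explicitly: w.
So |H| = 1.
Each predicate of arity r yields |H|^r ground atoms (one per choice of an r-tuple from H):
  q: 1;  r: 1^3 = 1
Total ground atoms: 1 + 1 = 2.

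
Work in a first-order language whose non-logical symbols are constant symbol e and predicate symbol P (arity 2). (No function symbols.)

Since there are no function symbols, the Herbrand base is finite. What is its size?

1

With no function symbols, the Herbrand universe is just the 1 constant.
Ground atoms per predicate: P: 1^2 = 1.
Herbrand base size = 1 = 1.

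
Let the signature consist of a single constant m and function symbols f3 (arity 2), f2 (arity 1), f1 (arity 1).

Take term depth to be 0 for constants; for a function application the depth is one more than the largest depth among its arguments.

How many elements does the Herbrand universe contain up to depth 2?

25

Count level by level. With function symbols f3/2, f2/1, f1/1, the terms of depth ≤ k are the 1 constant together with each function applied to depth-≤(k−1) tuples, so N_k = 1 + N_{k-1}^2 + N_{k-1} + N_{k-1}.
N_0 = 1
N_1 = 1 + 1^2 + 1 + 1 = 4
N_2 = 1 + 4^2 + 4 + 4 = 25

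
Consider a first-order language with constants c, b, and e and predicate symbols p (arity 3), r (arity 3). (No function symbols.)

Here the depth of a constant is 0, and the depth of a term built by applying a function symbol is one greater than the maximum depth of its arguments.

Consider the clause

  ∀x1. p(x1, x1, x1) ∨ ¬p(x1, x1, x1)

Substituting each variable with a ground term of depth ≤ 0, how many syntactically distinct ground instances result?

Ground terms of depth ≤ 0:
  With no function symbols every ground term is a constant, so there are exactly 3 ground terms at every depth bound.
  N_0 = 3
  Explicitly: c, b, e.
So there are 3 ground terms available for substitution.
There is 1 variable to instantiate (x1),  occurring in at least one literal, so different choices give different ground instances.
Number of ground instances = 3.

3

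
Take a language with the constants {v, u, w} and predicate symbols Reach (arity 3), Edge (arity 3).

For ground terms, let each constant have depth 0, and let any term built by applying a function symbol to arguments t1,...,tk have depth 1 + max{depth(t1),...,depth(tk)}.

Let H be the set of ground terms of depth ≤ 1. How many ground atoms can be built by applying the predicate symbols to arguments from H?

54

First count ground terms of depth ≤ 1.
With no function symbols every ground term is a constant, so there are exactly 3 ground terms at every depth bound.
N_0 = 3
N_1 = 3
So |H| = 3.
A ground atom is a predicate applied to a tuple of terms from H, so the count is the sum over predicates of |H|^arity:
  Reach: 3^3 = 27;  Edge: 3^3 = 27
Total ground atoms: 27 + 27 = 54.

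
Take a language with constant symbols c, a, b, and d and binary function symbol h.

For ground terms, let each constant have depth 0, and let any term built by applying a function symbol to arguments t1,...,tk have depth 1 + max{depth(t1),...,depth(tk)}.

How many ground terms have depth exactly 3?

Let N_k count ground terms of depth at most k. Each non-constant term of depth ≤ k is some function symbol applied to depth-≤(k−1) arguments, giving N_k = 4 + N_{k-1}^2.
N_0 = 4
N_1 = 4 + 4^2 = 20
N_2 = 4 + 20^2 = 404
N_3 = 4 + 404^2 = 163220
Terms of depth exactly 3: N_3 − N_2 = 163220 − 404 = 162816.

162816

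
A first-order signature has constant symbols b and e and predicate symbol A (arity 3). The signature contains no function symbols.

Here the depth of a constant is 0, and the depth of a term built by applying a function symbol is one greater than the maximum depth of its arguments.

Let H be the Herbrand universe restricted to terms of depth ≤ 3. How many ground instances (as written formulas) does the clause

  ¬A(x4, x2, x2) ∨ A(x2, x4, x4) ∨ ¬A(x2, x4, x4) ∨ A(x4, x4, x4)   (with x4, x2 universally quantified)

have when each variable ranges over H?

4

Ground terms of depth ≤ 3:
  With no function symbols every ground term is a constant, so there are exactly 2 ground terms at every depth bound.
  N_0 = 2
  N_1 = 2
  N_2 = 2
  N_3 = 2
  Explicitly: b, e.
So there are 2 ground terms available for substitution.
There are 2 variables to instantiate (x4, x2), each occurring in at least one literal, so different choices give different ground instances.
Number of ground instances = 2^2 = 4.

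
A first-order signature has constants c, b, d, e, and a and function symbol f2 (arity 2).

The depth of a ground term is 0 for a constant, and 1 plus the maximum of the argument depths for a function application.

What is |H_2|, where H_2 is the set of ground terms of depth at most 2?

Write N_k for the number of ground terms of depth ≤ k. A term of depth ≤ k is either a constant or a function symbol applied to arguments of depth ≤ k−1, so N_k = 5 + N_{k-1}^2.
N_0 = 5
N_1 = 5 + 5^2 = 30
N_2 = 5 + 30^2 = 905

905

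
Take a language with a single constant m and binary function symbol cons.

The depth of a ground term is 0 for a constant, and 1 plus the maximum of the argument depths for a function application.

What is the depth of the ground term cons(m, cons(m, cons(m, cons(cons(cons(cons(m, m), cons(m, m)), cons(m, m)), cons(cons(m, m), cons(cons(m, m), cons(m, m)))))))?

depth(cons(m, m)) = 1 + max(0, 0) = 1
depth(cons(cons(m, m), cons(m, m))) = 1 + max(1, 1) = 2
depth(cons(cons(cons(m, m), cons(m, m)), cons(m, m))) = 1 + max(2, 1) = 3
depth(cons(cons(m, m), cons(cons(m, m), cons(m, m)))) = 1 + max(1, 2) = 3
depth(cons(cons(cons(cons(m, m), cons(m, m)), cons(m, m)), cons(cons(m, m), cons(cons(m, m), cons(m, m))))) = 1 + max(3, 3) = 4
depth(cons(m, cons(cons(cons(cons(m, m), cons(m, m)), cons(m, m)), cons(cons(m, m), cons(cons(m, m), cons(m, m)))))) = 1 + max(0, 4) = 5
depth(cons(m, cons(m, cons(cons(cons(cons(m, m), cons(m, m)), cons(m, m)), cons(cons(m, m), cons(cons(m, m), cons(m, m))))))) = 1 + max(0, 5) = 6
depth(cons(m, cons(m, cons(m, cons(cons(cons(cons(m, m), cons(m, m)), cons(m, m)), cons(cons(m, m), cons(cons(m, m), cons(m, m)))))))) = 1 + max(0, 6) = 7

7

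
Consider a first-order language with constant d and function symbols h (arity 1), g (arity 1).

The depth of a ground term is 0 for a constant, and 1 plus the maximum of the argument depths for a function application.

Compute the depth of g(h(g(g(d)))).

4

depth(g(d)) = 1 + depth(d) = 1 + 0 = 1
depth(g(g(d))) = 1 + depth(g(d)) = 1 + 1 = 2
depth(h(g(g(d)))) = 1 + depth(g(g(d))) = 1 + 2 = 3
depth(g(h(g(g(d))))) = 1 + depth(h(g(g(d)))) = 1 + 3 = 4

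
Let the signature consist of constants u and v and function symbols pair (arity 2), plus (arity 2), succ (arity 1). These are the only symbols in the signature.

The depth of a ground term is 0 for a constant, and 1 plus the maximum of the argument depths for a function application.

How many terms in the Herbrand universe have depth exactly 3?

Write N_k for the number of ground terms of depth ≤ k. A term of depth ≤ k is either a constant or a function symbol applied to arguments of depth ≤ k−1, so N_k = 2 + N_{k-1}^2 + N_{k-1}^2 + N_{k-1}.
N_0 = 2
N_1 = 2 + 2^2 + 2^2 + 2 = 12
N_2 = 2 + 12^2 + 12^2 + 12 = 302
N_3 = 2 + 302^2 + 302^2 + 302 = 182712
Terms of depth exactly 3: N_3 − N_2 = 182712 − 302 = 182410.

182410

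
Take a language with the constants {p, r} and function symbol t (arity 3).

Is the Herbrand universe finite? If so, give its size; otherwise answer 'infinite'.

infinite

The signature has at least one function symbol (t, arity 3) and at least one constant (p).
Iterating t gives infinitely many distinct ground terms: p, t(p, p, p), t(t(p, p, p), t(p, p, p), t(p, p, p)), ...
So the Herbrand universe is infinite.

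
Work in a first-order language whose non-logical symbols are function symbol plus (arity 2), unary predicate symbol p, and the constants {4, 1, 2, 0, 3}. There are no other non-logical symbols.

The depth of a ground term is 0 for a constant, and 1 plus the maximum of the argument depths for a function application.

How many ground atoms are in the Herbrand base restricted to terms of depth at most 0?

5

First count ground terms of depth ≤ 0.
Let N_k = |{terms of depth ≤ k}|. Then N_0 = 5 and N_k = 5 + N_{k-1}^2 for k ≥ 1 (one summand per function symbol, arity giving the exponent).
N_0 = 5
So |H| = 5.
A ground atom is a predicate applied to a tuple of terms from H, so the count is the sum over predicates of |H|^arity:
  p: 5
Total ground atoms: 5.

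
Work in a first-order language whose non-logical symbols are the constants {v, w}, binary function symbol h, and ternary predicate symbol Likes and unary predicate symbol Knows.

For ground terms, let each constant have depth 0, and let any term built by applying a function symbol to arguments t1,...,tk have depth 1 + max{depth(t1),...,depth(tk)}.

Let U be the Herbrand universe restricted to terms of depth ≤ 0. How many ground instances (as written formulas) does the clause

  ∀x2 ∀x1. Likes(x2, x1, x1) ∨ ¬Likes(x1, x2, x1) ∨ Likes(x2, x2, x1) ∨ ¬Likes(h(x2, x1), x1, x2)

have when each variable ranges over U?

4

Ground terms of depth ≤ 0:
  Write N_k for the number of ground terms of depth ≤ k. A term of depth ≤ k is either a constant or a function symbol applied to arguments of depth ≤ k−1, so N_k = 2 + N_{k-1}^2.
  N_0 = 2
  Explicitly: v, w.
So there are 2 ground terms available for substitution.
The body mentions every one of the 2 quantified variables; since ground terms form a free algebra, no two substitutions collapse to the same formula.
Number of ground instances = 2^2 = 4.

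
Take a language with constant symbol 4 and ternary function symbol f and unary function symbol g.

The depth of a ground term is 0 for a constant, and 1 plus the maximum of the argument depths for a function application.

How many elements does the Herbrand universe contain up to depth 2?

Let N_k = |{terms of depth ≤ k}|. Then N_0 = 1 and N_k = 1 + N_{k-1}^3 + N_{k-1} for k ≥ 1 (one summand per function symbol, arity giving the exponent).
N_0 = 1
N_1 = 1 + 1^3 + 1 = 3
N_2 = 1 + 3^3 + 3 = 31

31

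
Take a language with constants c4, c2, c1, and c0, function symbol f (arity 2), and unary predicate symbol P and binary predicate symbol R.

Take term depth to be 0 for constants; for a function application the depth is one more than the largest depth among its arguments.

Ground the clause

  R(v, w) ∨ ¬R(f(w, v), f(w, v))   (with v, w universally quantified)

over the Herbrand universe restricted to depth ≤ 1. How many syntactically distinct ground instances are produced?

400

Ground terms of depth ≤ 1:
  Let N_k count ground terms of depth at most k. Each non-constant term of depth ≤ k is some function symbol applied to depth-≤(k−1) arguments, giving N_k = 4 + N_{k-1}^2.
  N_0 = 4
  N_1 = 4 + 4^2 = 20
So there are 20 ground terms available for substitution.
The clause has 2 distinct variables (v, w), each appearing in the body. In the free term algebra distinct substitutions yield syntactically distinct ground instances.
Number of ground instances = 20^2 = 400.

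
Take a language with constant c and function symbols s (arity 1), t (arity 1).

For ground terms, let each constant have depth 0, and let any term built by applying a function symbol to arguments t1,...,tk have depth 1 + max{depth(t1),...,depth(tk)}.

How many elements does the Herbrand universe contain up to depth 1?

3

Let N_k = |{terms of depth ≤ k}|. Then N_0 = 1 and N_k = 1 + N_{k-1} + N_{k-1} for k ≥ 1 (one summand per function symbol, arity giving the exponent).
N_0 = 1
N_1 = 1 + 1 + 1 = 3
Explicitly: c, s(c), t(c).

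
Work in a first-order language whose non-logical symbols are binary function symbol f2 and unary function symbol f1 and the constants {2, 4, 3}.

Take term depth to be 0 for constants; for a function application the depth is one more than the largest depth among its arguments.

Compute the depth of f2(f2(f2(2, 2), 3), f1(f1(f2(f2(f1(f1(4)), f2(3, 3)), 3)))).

depth(f2(2, 2)) = 1 + max(0, 0) = 1
depth(f2(f2(2, 2), 3)) = 1 + max(1, 0) = 2
depth(f1(4)) = 1 + depth(4) = 1 + 0 = 1
depth(f1(f1(4))) = 1 + depth(f1(4)) = 1 + 1 = 2
depth(f2(3, 3)) = 1 + max(0, 0) = 1
depth(f2(f1(f1(4)), f2(3, 3))) = 1 + max(2, 1) = 3
depth(f2(f2(f1(f1(4)), f2(3, 3)), 3)) = 1 + max(3, 0) = 4
depth(f1(f2(f2(f1(f1(4)), f2(3, 3)), 3))) = 1 + depth(f2(f2(f1(f1(4)), f2(3, 3)), 3)) = 1 + 4 = 5
depth(f1(f1(f2(f2(f1(f1(4)), f2(3, 3)), 3)))) = 1 + depth(f1(f2(f2(f1(f1(4)), f2(3, 3)), 3))) = 1 + 5 = 6
depth(f2(f2(f2(2, 2), 3), f1(f1(f2(f2(f1(f1(4)), f2(3, 3)), 3))))) = 1 + max(2, 6) = 7

7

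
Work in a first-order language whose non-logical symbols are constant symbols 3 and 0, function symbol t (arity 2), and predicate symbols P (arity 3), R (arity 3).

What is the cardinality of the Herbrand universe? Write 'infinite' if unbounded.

infinite

The signature has at least one function symbol (t, arity 2) and at least one constant (3).
Iterating t gives infinitely many distinct ground terms: 3, t(3, 3), t(t(3, 3), t(3, 3)), ...
So the Herbrand universe is infinite.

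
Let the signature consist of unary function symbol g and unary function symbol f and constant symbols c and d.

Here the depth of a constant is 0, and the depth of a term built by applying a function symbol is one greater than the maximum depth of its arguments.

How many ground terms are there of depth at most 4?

62

Count level by level. With function symbols g/1, f/1, the terms of depth ≤ k are the 2 constants together with each function applied to depth-≤(k−1) tuples, so N_k = 2 + N_{k-1} + N_{k-1}.
N_0 = 2
N_1 = 2 + 2 + 2 = 6
N_2 = 2 + 6 + 6 = 14
N_3 = 2 + 14 + 14 = 30
N_4 = 2 + 30 + 30 = 62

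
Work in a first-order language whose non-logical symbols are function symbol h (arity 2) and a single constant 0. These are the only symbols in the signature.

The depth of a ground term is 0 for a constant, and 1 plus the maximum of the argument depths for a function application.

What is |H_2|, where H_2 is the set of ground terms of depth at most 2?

Let N_k count ground terms of depth at most k. Each non-constant term of depth ≤ k is some function symbol applied to depth-≤(k−1) arguments, giving N_k = 1 + N_{k-1}^2.
N_0 = 1
N_1 = 1 + 1^2 = 2
N_2 = 1 + 2^2 = 5
Explicitly: 0, h(0, 0), h(0, h(0, 0)), h(h(0, 0), 0), h(h(0, 0), h(0, 0)).

5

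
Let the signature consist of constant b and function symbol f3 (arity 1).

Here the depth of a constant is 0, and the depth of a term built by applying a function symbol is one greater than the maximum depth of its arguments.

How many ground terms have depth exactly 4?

Let N_k count ground terms of depth at most k. Each non-constant term of depth ≤ k is some function symbol applied to depth-≤(k−1) arguments, giving N_k = 1 + N_{k-1}.
N_0 = 1
N_1 = 1 + 1 = 2
N_2 = 1 + 2 = 3
N_3 = 1 + 3 = 4
N_4 = 1 + 4 = 5
Terms of depth exactly 4: N_4 − N_3 = 5 − 4 = 1.

1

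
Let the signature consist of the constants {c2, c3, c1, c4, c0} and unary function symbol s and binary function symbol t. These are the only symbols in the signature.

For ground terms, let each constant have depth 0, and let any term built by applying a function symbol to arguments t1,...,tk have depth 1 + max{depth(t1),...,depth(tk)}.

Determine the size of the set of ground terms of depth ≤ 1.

Let N_k count ground terms of depth at most k. Each non-constant term of depth ≤ k is some function symbol applied to depth-≤(k−1) arguments, giving N_k = 5 + N_{k-1} + N_{k-1}^2.
N_0 = 5
N_1 = 5 + 5 + 5^2 = 35

35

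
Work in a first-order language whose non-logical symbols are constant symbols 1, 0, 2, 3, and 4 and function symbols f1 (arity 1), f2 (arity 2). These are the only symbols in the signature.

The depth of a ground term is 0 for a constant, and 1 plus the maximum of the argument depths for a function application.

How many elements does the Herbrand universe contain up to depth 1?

35

Let N_k count ground terms of depth at most k. Each non-constant term of depth ≤ k is some function symbol applied to depth-≤(k−1) arguments, giving N_k = 5 + N_{k-1} + N_{k-1}^2.
N_0 = 5
N_1 = 5 + 5 + 5^2 = 35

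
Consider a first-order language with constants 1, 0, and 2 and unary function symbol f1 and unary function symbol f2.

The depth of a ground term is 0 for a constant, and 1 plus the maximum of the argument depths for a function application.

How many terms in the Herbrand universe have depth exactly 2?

12

Write N_k for the number of ground terms of depth ≤ k. A term of depth ≤ k is either a constant or a function symbol applied to arguments of depth ≤ k−1, so N_k = 3 + N_{k-1} + N_{k-1}.
N_0 = 3
N_1 = 3 + 3 + 3 = 9
N_2 = 3 + 9 + 9 = 21
Terms of depth exactly 2: N_2 − N_1 = 21 − 9 = 12.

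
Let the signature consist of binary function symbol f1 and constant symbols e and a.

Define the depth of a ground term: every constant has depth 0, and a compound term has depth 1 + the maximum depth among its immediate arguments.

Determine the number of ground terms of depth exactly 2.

Let N_k count ground terms of depth at most k. Each non-constant term of depth ≤ k is some function symbol applied to depth-≤(k−1) arguments, giving N_k = 2 + N_{k-1}^2.
N_0 = 2
N_1 = 2 + 2^2 = 6
N_2 = 2 + 6^2 = 38
Terms of depth exactly 2: N_2 − N_1 = 38 − 6 = 32.

32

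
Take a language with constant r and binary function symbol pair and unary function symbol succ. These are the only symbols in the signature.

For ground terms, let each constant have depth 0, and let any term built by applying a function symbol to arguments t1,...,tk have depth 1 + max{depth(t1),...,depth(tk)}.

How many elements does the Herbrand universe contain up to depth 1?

If N_k denotes the number of depth-≤k ground terms, the 1 constant gives N_0 = 1, and each function symbol of arity r contributes N_{k-1}^r new terms at level k: N_k = 1 + N_{k-1}^2 + N_{k-1}.
N_0 = 1
N_1 = 1 + 1^2 + 1 = 3
Explicitly: r, pair(r, r), succ(r).

3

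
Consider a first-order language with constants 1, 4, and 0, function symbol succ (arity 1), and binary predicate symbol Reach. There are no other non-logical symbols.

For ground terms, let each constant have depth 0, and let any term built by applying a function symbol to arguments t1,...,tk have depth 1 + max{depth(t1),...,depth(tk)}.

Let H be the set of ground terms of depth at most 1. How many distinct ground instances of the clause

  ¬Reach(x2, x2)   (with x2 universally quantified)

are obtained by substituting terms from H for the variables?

Ground terms of depth ≤ 1:
  If N_k denotes the number of depth-≤k ground terms, the 3 constants give N_0 = 3, and each function symbol of arity r contributes N_{k-1}^r new terms at level k: N_k = 3 + N_{k-1}.
  N_0 = 3
  N_1 = 3 + 3 = 6
So there are 6 ground terms available for substitution.
The body mentions the single quantified variable x2; since ground terms form a free algebra, no two substitutions collapse to the same formula.
Number of ground instances = 6.

6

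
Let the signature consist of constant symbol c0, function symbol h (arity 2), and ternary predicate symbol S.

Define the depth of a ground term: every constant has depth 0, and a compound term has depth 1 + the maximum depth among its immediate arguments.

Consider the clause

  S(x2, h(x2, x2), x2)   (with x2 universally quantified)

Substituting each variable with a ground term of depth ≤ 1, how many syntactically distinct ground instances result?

Ground terms of depth ≤ 1:
  Let N_k count ground terms of depth at most k. Each non-constant term of depth ≤ k is some function symbol applied to depth-≤(k−1) arguments, giving N_k = 1 + N_{k-1}^2.
  N_0 = 1
  N_1 = 1 + 1^2 = 2
  Explicitly: c0, h(c0, c0).
So there are 2 ground terms available for substitution.
The clause has 1 distinct variable (x2), which appears in the body. In the free term algebra distinct substitutions yield syntactically distinct ground instances.
Number of ground instances = 2.

2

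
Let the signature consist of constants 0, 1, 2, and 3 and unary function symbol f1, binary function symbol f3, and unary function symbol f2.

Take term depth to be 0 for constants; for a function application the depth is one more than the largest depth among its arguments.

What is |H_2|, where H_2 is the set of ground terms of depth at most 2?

844

Count level by level. With function symbols f1/1, f3/2, f2/1, the terms of depth ≤ k are the 4 constants together with each function applied to depth-≤(k−1) tuples, so N_k = 4 + N_{k-1} + N_{k-1}^2 + N_{k-1}.
N_0 = 4
N_1 = 4 + 4 + 4^2 + 4 = 28
N_2 = 4 + 28 + 28^2 + 28 = 844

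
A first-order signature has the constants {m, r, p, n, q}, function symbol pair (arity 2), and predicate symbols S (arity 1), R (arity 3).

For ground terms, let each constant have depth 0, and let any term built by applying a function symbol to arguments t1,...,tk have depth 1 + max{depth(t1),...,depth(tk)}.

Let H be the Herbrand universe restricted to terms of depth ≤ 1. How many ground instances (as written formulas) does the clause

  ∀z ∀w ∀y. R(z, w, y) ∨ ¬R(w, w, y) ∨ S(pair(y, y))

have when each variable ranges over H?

27000

Ground terms of depth ≤ 1:
  If N_k denotes the number of depth-≤k ground terms, the 5 constants give N_0 = 5, and each function symbol of arity r contributes N_{k-1}^r new terms at level k: N_k = 5 + N_{k-1}^2.
  N_0 = 5
  N_1 = 5 + 5^2 = 30
So there are 30 ground terms available for substitution.
The clause has 3 distinct variables (z, w, y), each appearing in the body. In the free term algebra distinct substitutions yield syntactically distinct ground instances.
Number of ground instances = 30^3 = 27000.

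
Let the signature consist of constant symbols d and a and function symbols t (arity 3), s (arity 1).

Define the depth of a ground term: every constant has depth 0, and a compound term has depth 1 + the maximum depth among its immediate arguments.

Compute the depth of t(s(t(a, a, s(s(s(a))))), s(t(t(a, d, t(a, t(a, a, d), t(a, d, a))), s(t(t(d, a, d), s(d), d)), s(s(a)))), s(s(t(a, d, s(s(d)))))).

depth(s(a)) = 1 + depth(a) = 1 + 0 = 1
depth(s(s(a))) = 1 + depth(s(a)) = 1 + 1 = 2
depth(s(s(s(a)))) = 1 + depth(s(s(a))) = 1 + 2 = 3
depth(t(a, a, s(s(s(a))))) = 1 + max(0, 0, 3) = 4
depth(s(t(a, a, s(s(s(a)))))) = 1 + depth(t(a, a, s(s(s(a))))) = 1 + 4 = 5
depth(t(a, a, d)) = 1 + max(0, 0, 0) = 1
depth(t(a, d, a)) = 1 + max(0, 0, 0) = 1
depth(t(a, t(a, a, d), t(a, d, a))) = 1 + max(0, 1, 1) = 2
depth(t(a, d, t(a, t(a, a, d), t(a, d, a)))) = 1 + max(0, 0, 2) = 3
depth(t(d, a, d)) = 1 + max(0, 0, 0) = 1
depth(s(d)) = 1 + depth(d) = 1 + 0 = 1
depth(t(t(d, a, d), s(d), d)) = 1 + max(1, 1, 0) = 2
depth(s(t(t(d, a, d), s(d), d))) = 1 + depth(t(t(d, a, d), s(d), d)) = 1 + 2 = 3
depth(t(t(a, d, t(a, t(a, a, d), t(a, d, a))), s(t(t(d, a, d), s(d), d)), s(s(a)))) = 1 + max(3, 3, 2) = 4
depth(s(t(t(a, d, t(a, t(a, a, d), t(a, d, a))), s(t(t(d, a, d), s(d), d)), s(s(a))))) = 1 + depth(t(t(a, d, t(a, t(a, a, d), t(a, d, a))), s(t(t(d, a, d), s(d), d)), s(s(a)))) = 1 + 4 = 5
depth(s(s(d))) = 1 + depth(s(d)) = 1 + 1 = 2
depth(t(a, d, s(s(d)))) = 1 + max(0, 0, 2) = 3
depth(s(t(a, d, s(s(d))))) = 1 + depth(t(a, d, s(s(d)))) = 1 + 3 = 4
depth(s(s(t(a, d, s(s(d)))))) = 1 + depth(s(t(a, d, s(s(d))))) = 1 + 4 = 5
depth(t(s(t(a, a, s(s(s(a))))), s(t(t(a, d, t(a, t(a, a, d), t(a, d, a))), s(t(t(d, a, d), s(d), d)), s(s(a)))), s(s(t(a, d, s(s(d))))))) = 1 + max(5, 5, 5) = 6

6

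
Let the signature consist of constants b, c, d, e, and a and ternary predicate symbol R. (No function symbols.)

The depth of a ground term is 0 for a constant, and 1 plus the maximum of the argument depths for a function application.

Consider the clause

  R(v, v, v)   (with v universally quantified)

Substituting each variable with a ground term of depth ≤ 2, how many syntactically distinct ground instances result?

Ground terms of depth ≤ 2:
  With no function symbols every ground term is a constant, so there are exactly 5 ground terms at every depth bound.
  N_0 = 5
  N_1 = 5
  N_2 = 5
  Explicitly: b, c, d, e, a.
So there are 5 ground terms available for substitution.
There is 1 variable to instantiate (v),  occurring in at least one literal, so different choices give different ground instances.
Number of ground instances = 5.

5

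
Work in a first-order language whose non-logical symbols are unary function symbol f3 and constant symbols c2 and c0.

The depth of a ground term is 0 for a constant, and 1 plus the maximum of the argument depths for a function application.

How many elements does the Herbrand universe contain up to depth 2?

Write N_k for the number of ground terms of depth ≤ k. A term of depth ≤ k is either a constant or a function symbol applied to arguments of depth ≤ k−1, so N_k = 2 + N_{k-1}.
N_0 = 2
N_1 = 2 + 2 = 4
N_2 = 2 + 4 = 6
Explicitly: c2, c0, f3(c2), f3(c0), f3(f3(c2)), f3(f3(c0)).

6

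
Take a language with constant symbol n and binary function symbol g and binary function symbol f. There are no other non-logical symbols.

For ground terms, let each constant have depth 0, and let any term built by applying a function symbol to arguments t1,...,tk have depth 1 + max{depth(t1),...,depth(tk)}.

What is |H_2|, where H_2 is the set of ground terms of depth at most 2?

19

Write N_k for the number of ground terms of depth ≤ k. A term of depth ≤ k is either a constant or a function symbol applied to arguments of depth ≤ k−1, so N_k = 1 + N_{k-1}^2 + N_{k-1}^2.
N_0 = 1
N_1 = 1 + 1^2 + 1^2 = 3
N_2 = 1 + 3^2 + 3^2 = 19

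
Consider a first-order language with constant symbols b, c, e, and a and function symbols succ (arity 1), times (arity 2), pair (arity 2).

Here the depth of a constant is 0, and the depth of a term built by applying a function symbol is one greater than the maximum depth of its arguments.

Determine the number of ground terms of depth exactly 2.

Let N_k count ground terms of depth at most k. Each non-constant term of depth ≤ k is some function symbol applied to depth-≤(k−1) arguments, giving N_k = 4 + N_{k-1} + N_{k-1}^2 + N_{k-1}^2.
N_0 = 4
N_1 = 4 + 4 + 4^2 + 4^2 = 40
N_2 = 4 + 40 + 40^2 + 40^2 = 3244
Terms of depth exactly 2: N_2 − N_1 = 3244 − 40 = 3204.

3204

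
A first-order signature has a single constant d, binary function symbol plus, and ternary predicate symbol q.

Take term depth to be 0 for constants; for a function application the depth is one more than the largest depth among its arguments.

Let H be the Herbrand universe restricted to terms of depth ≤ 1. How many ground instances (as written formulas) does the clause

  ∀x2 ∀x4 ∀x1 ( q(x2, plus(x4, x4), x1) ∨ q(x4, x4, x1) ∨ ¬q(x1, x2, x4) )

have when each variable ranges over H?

8

Ground terms of depth ≤ 1:
  Let N_k = |{terms of depth ≤ k}|. Then N_0 = 1 and N_k = 1 + N_{k-1}^2 for k ≥ 1 (one summand per function symbol, arity giving the exponent).
  N_0 = 1
  N_1 = 1 + 1^2 = 2
  Explicitly: d, plus(d, d).
So there are 2 ground terms available for substitution.
The body mentions every one of the 3 quantified variables; since ground terms form a free algebra, no two substitutions collapse to the same formula.
Number of ground instances = 2^3 = 8.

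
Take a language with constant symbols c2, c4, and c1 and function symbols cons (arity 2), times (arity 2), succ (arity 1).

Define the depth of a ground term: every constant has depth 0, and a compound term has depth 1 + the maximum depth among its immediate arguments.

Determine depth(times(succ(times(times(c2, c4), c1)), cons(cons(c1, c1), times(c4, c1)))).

4

depth(times(c2, c4)) = 1 + max(0, 0) = 1
depth(times(times(c2, c4), c1)) = 1 + max(1, 0) = 2
depth(succ(times(times(c2, c4), c1))) = 1 + depth(times(times(c2, c4), c1)) = 1 + 2 = 3
depth(cons(c1, c1)) = 1 + max(0, 0) = 1
depth(times(c4, c1)) = 1 + max(0, 0) = 1
depth(cons(cons(c1, c1), times(c4, c1))) = 1 + max(1, 1) = 2
depth(times(succ(times(times(c2, c4), c1)), cons(cons(c1, c1), times(c4, c1)))) = 1 + max(3, 2) = 4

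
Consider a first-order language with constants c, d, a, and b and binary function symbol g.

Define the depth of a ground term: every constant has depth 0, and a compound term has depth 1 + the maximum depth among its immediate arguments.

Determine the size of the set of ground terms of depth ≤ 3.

Count level by level. With function symbols g/2, the terms of depth ≤ k are the 4 constants together with each function applied to depth-≤(k−1) tuples, so N_k = 4 + N_{k-1}^2.
N_0 = 4
N_1 = 4 + 4^2 = 20
N_2 = 4 + 20^2 = 404
N_3 = 4 + 404^2 = 163220

163220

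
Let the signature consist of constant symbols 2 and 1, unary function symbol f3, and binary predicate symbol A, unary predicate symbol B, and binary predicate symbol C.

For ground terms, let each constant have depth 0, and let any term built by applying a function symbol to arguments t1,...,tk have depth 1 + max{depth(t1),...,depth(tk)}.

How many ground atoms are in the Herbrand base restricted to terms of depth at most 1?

36

First count ground terms of depth ≤ 1.
Count level by level. With function symbols f3/1, the terms of depth ≤ k are the 2 constants together with each function applied to depth-≤(k−1) tuples, so N_k = 2 + N_{k-1}.
N_0 = 2
N_1 = 2 + 2 = 4
Explicitly: 2, 1, f3(2), f3(1).
So |H| = 4.
For each predicate symbol, the number of ground atoms is |H| raised to its arity; summing:
  A: 4^2 = 16;  B: 4;  C: 4^2 = 16
Total ground atoms: 16 + 4 + 16 = 36.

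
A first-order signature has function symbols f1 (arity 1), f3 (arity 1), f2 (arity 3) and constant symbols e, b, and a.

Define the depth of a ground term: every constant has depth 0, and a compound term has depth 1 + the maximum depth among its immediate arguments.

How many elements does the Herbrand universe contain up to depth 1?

36

Let N_k count ground terms of depth at most k. Each non-constant term of depth ≤ k is some function symbol applied to depth-≤(k−1) arguments, giving N_k = 3 + N_{k-1} + N_{k-1} + N_{k-1}^3.
N_0 = 3
N_1 = 3 + 3 + 3 + 3^3 = 36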